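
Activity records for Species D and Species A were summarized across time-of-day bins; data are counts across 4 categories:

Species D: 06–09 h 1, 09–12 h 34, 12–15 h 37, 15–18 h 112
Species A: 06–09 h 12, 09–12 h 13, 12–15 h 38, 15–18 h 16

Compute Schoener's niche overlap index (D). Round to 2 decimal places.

0.57

Proportions for Species D (n=184): 1/184=0.0054, 34/184=0.1848, 37/184=0.2011, 112/184=0.6087
Proportions for Species A (n=79): 12/79=0.1519, 13/79=0.1646, 38/79=0.4810, 16/79=0.2025
Σ|p₁ᵢ − p₂ᵢ| = 0.1465 + 0.0202 + 0.2799 + 0.4062 = 0.8528
D = 1 − ½ × 0.8528 = 1 − 0.42640 = 0.57360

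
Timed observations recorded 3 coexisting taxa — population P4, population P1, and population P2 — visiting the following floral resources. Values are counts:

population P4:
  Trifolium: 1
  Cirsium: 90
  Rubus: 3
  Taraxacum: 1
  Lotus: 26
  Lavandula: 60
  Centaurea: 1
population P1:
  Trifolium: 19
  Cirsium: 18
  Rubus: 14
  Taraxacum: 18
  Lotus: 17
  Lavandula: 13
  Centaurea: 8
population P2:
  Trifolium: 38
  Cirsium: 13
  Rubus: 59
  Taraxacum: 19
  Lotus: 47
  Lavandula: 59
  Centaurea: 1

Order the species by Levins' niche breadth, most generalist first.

Proportions for population P4 (n=182): 1/182=0.0055, 90/182=0.4945, 3/182=0.0165, 1/182=0.0055, 26/182=0.1429, 60/182=0.3297, 1/182=0.0055
Proportions for population P1 (n=107): 19/107=0.1776, 18/107=0.1682, 14/107=0.1308, 18/107=0.1682, 17/107=0.1589, 13/107=0.1215, 8/107=0.0748
Proportions for population P2 (n=236): 38/236=0.1610, 13/236=0.0551, 59/236=0.2500, 19/236=0.0805, 47/236=0.1992, 59/236=0.2500, 1/236=0.0042
Σp_P4ᵢ² = 0.0055² + 0.4945² + 0.0165² + 0.0055² + 0.1429² + 0.3297² + 0.0055² = 0.000030 + 0.244530 + 0.000272 + 0.000030 + 0.020420 + 0.108702 + 0.000030 = 0.374014
B_P4 = 1 / 0.374014 = 2.6737
Σp_P1ᵢ² = 0.1776² + 0.1682² + 0.1308² + 0.1682² + 0.1589² + 0.1215² + 0.0748² = 0.031542 + 0.028291 + 0.017109 + 0.028291 + 0.025249 + 0.014762 + 0.005595 = 0.150839
B_P1 = 1 / 0.150839 = 6.6296
Σp_P2ᵢ² = 0.1610² + 0.0551² + 0.2500² + 0.0805² + 0.1992² + 0.2500² + 0.0042² = 0.025921 + 0.003036 + 0.062500 + 0.006480 + 0.039681 + 0.062500 + 0.000018 = 0.200136
B_P2 = 1 / 0.200136 = 4.9966
Ranking by B (broadest → narrowest): population P1 (6.63) > population P2 (5.00) > population P4 (2.67)

population P1 > population P2 > population P4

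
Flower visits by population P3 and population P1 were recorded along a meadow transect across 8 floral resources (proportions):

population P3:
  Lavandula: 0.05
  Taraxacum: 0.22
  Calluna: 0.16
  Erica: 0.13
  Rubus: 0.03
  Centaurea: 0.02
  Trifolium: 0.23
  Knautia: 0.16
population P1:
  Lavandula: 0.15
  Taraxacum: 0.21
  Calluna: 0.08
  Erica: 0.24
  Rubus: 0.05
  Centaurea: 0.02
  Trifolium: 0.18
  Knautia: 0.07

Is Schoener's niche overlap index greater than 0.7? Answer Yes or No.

Σ|p₁ᵢ − p₂ᵢ| = 0.10 + 0.01 + 0.08 + 0.11 + 0.02 + 0.00 + 0.05 + 0.09 = 0.46
D = 1 − ½ × 0.46 = 1 − 0.230 = 0.7700
D = 0.7700 > 0.7 → Yes.

Yes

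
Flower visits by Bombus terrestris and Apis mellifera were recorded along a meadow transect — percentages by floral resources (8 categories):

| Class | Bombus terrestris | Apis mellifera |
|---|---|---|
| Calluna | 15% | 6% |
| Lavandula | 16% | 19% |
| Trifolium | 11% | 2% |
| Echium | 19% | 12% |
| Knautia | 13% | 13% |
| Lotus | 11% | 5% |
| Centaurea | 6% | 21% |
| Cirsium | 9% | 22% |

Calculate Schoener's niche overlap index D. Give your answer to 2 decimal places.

0.69

Convert percentages to proportions (divide by 100).
Σ|p₁ᵢ − p₂ᵢ| = 0.09 + 0.03 + 0.09 + 0.07 + 0.00 + 0.06 + 0.15 + 0.13 = 0.62
D = 1 − ½ × 0.62 = 1 − 0.310 = 0.6900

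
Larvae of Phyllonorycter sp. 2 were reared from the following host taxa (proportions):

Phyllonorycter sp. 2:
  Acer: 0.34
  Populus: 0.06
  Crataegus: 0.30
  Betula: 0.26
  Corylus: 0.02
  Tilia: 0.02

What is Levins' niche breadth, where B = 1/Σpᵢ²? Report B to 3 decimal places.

Σpᵢ² = 0.34² + 0.06² + 0.30² + 0.26² + 0.02² + 0.02² = 0.1156 + 0.0036 + 0.0900 + 0.0676 + 0.0004 + 0.0004 = 0.2776
B = 1 / 0.2776 = 3.60231

3.602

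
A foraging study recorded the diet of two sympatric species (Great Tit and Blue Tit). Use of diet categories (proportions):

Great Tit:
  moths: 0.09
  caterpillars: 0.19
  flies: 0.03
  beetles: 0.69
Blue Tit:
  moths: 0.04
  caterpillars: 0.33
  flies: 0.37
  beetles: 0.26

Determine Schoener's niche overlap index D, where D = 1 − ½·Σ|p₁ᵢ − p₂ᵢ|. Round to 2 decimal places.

Σ|p₁ᵢ − p₂ᵢ| = 0.05 + 0.14 + 0.34 + 0.43 = 0.96
D = 1 − ½ × 0.96 = 1 − 0.480 = 0.5200

0.52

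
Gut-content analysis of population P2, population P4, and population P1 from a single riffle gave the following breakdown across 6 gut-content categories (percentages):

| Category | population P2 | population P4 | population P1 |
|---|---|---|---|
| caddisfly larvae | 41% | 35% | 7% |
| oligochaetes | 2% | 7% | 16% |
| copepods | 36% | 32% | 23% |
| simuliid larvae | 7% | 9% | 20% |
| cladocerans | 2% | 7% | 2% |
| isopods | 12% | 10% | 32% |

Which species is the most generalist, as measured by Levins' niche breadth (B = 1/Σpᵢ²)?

population P1

Convert percentages to proportions (divide by 100).
Σp_P2ᵢ² = 0.41² + 0.02² + 0.36² + 0.07² + 0.02² + 0.12² = 0.1681 + 0.0004 + 0.1296 + 0.0049 + 0.0004 + 0.0144 = 0.3178
B_P2 = 1 / 0.3178 = 3.1466
Σp_P4ᵢ² = 0.35² + 0.07² + 0.32² + 0.09² + 0.07² + 0.10² = 0.1225 + 0.0049 + 0.1024 + 0.0081 + 0.0049 + 0.0100 = 0.2528
B_P4 = 1 / 0.2528 = 3.9557
Σp_P1ᵢ² = 0.07² + 0.16² + 0.23² + 0.20² + 0.02² + 0.32² = 0.0049 + 0.0256 + 0.0529 + 0.0400 + 0.0004 + 0.1024 = 0.2262
B_P1 = 1 / 0.2262 = 4.4209
Highest B → broadest niche (most generalist): population P1 (B = 4.42).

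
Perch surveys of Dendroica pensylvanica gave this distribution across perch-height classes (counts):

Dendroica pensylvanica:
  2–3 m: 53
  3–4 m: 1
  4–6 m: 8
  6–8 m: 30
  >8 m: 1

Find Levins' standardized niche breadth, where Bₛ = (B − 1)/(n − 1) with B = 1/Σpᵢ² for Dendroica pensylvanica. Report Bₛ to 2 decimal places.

0.32

Proportions for Dendroica pensylvanica (n=93): 53/93=0.5699, 1/93=0.0108, 8/93=0.0860, 30/93=0.3226, 1/93=0.0108
Σpᵢ² = 0.5699² + 0.0108² + 0.0860² + 0.3226² + 0.0108² = 0.324786 + 0.000117 + 0.007396 + 0.104071 + 0.000117 = 0.436487
B = 1 / 0.436487 = 2.2910
Bₛ = (B − 1)/(n − 1) = (2.2910 − 1)/(5 − 1) = 1.2910/4 = 0.3228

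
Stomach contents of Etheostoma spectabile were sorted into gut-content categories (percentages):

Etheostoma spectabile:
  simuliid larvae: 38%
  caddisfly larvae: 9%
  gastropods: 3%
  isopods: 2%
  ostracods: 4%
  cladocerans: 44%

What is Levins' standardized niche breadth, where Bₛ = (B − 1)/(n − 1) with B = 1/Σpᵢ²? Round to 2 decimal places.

0.37

Convert percentages to proportions (divide by 100).
Σpᵢ² = 0.38² + 0.09² + 0.03² + 0.02² + 0.04² + 0.44² = 0.1444 + 0.0081 + 0.0009 + 0.0004 + 0.0016 + 0.1936 = 0.3490
B = 1 / 0.3490 = 2.8653
Bₛ = (B − 1)/(n − 1) = (2.8653 − 1)/(6 − 1) = 1.8653/5 = 0.3731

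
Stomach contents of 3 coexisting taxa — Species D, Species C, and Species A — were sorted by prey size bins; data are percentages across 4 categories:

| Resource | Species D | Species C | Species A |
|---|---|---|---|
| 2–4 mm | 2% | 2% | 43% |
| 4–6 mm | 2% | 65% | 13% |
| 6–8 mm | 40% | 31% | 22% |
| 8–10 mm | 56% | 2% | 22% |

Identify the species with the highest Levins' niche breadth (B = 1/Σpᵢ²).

Species A

Convert percentages to proportions (divide by 100).
Σp_Dᵢ² = 0.02² + 0.02² + 0.40² + 0.56² = 0.0004 + 0.0004 + 0.1600 + 0.3136 = 0.4744
B_D = 1 / 0.4744 = 2.1079
Σp_Cᵢ² = 0.02² + 0.65² + 0.31² + 0.02² = 0.0004 + 0.4225 + 0.0961 + 0.0004 = 0.5194
B_C = 1 / 0.5194 = 1.9253
Σp_Aᵢ² = 0.43² + 0.13² + 0.22² + 0.22² = 0.1849 + 0.0169 + 0.0484 + 0.0484 = 0.2986
B_A = 1 / 0.2986 = 3.3490
Highest B → broadest niche (most generalist): Species A (B = 3.35).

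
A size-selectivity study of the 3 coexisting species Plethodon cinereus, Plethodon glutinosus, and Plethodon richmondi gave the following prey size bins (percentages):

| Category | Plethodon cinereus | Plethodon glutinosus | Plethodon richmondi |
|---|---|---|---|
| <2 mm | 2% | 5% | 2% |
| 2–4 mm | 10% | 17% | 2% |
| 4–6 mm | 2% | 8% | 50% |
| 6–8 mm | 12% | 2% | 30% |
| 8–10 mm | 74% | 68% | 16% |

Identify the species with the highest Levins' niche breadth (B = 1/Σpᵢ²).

Plethodon richmondi

Convert percentages to proportions (divide by 100).
Σp_cineᵢ² = 0.02² + 0.10² + 0.02² + 0.12² + 0.74² = 0.0004 + 0.0100 + 0.0004 + 0.0144 + 0.5476 = 0.5728
B_cine = 1 / 0.5728 = 1.7458
Σp_glutᵢ² = 0.05² + 0.17² + 0.08² + 0.02² + 0.68² = 0.0025 + 0.0289 + 0.0064 + 0.0004 + 0.4624 = 0.5006
B_glut = 1 / 0.5006 = 1.9976
Σp_richᵢ² = 0.02² + 0.02² + 0.50² + 0.30² + 0.16² = 0.0004 + 0.0004 + 0.2500 + 0.0900 + 0.0256 = 0.3664
B_rich = 1 / 0.3664 = 2.7293
Highest B → broadest niche (most generalist): Plethodon richmondi (B = 2.73).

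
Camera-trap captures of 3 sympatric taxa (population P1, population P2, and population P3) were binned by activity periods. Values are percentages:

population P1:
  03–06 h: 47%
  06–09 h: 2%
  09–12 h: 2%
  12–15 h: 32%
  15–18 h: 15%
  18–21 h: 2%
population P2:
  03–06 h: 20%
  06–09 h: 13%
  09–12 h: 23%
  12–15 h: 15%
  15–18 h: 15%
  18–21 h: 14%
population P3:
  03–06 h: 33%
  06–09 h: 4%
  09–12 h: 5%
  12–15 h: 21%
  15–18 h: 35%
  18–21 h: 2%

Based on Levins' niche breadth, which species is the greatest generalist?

population P2

Convert percentages to proportions (divide by 100).
Σp_P1ᵢ² = 0.47² + 0.02² + 0.02² + 0.32² + 0.15² + 0.02² = 0.2209 + 0.0004 + 0.0004 + 0.1024 + 0.0225 + 0.0004 = 0.3470
B_P1 = 1 / 0.3470 = 2.8818
Σp_P2ᵢ² = 0.20² + 0.13² + 0.23² + 0.15² + 0.15² + 0.14² = 0.0400 + 0.0169 + 0.0529 + 0.0225 + 0.0225 + 0.0196 = 0.1744
B_P2 = 1 / 0.1744 = 5.7339
Σp_P3ᵢ² = 0.33² + 0.04² + 0.05² + 0.21² + 0.35² + 0.02² = 0.1089 + 0.0016 + 0.0025 + 0.0441 + 0.1225 + 0.0004 = 0.2800
B_P3 = 1 / 0.2800 = 3.5714
Highest B → broadest niche (most generalist): population P2 (B = 5.73).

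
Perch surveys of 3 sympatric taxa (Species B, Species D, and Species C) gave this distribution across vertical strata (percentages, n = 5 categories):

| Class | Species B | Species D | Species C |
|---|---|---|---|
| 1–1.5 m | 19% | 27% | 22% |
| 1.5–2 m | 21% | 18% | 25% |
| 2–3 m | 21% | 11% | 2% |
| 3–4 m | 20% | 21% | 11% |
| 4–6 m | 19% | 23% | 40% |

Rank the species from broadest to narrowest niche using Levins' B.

Species B > Species D > Species C

Convert percentages to proportions (divide by 100).
Σp_Bᵢ² = 0.19² + 0.21² + 0.21² + 0.20² + 0.19² = 0.0361 + 0.0441 + 0.0441 + 0.0400 + 0.0361 = 0.2004
B_B = 1 / 0.2004 = 4.9900
Σp_Dᵢ² = 0.27² + 0.18² + 0.11² + 0.21² + 0.23² = 0.0729 + 0.0324 + 0.0121 + 0.0441 + 0.0529 = 0.2144
B_D = 1 / 0.2144 = 4.6642
Σp_Cᵢ² = 0.22² + 0.25² + 0.02² + 0.11² + 0.40² = 0.0484 + 0.0625 + 0.0004 + 0.0121 + 0.1600 = 0.2834
B_C = 1 / 0.2834 = 3.5286
Ranking by B (broadest → narrowest): Species B (4.99) > Species D (4.66) > Species C (3.53)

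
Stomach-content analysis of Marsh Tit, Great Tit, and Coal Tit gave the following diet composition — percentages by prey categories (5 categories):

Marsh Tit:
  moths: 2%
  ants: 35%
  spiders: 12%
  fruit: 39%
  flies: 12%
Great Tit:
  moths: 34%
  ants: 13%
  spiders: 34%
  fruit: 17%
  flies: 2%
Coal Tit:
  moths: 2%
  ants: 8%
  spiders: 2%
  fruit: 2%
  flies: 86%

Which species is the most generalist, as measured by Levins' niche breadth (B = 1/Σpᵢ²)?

Great Tit

Convert percentages to proportions (divide by 100).
Σp_Marsᵢ² = 0.02² + 0.35² + 0.12² + 0.39² + 0.12² = 0.0004 + 0.1225 + 0.0144 + 0.1521 + 0.0144 = 0.3038
B_Mars = 1 / 0.3038 = 3.2916
Σp_Greaᵢ² = 0.34² + 0.13² + 0.34² + 0.17² + 0.02² = 0.1156 + 0.0169 + 0.1156 + 0.0289 + 0.0004 = 0.2774
B_Grea = 1 / 0.2774 = 3.6049
Σp_Coalᵢ² = 0.02² + 0.08² + 0.02² + 0.02² + 0.86² = 0.0004 + 0.0064 + 0.0004 + 0.0004 + 0.7396 = 0.7472
B_Coal = 1 / 0.7472 = 1.3383
Highest B → broadest niche (most generalist): Great Tit (B = 3.60).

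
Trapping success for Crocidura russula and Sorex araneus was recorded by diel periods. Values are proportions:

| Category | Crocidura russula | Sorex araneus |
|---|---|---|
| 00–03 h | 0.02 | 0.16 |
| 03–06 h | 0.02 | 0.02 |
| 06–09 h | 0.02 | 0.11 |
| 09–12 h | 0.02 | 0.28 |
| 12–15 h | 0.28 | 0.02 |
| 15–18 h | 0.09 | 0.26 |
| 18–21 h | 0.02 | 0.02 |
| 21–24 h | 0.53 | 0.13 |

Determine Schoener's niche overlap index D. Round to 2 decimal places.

Σ|p₁ᵢ − p₂ᵢ| = 0.14 + 0.00 + 0.09 + 0.26 + 0.26 + 0.17 + 0.00 + 0.40 = 1.32
D = 1 − ½ × 1.32 = 1 − 0.660 = 0.3400

0.34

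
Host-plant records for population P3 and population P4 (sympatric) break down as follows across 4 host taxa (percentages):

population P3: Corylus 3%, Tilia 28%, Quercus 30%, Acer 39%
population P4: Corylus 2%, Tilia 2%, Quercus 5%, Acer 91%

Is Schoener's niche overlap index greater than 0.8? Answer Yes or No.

Convert percentages to proportions (divide by 100).
Σ|p₁ᵢ − p₂ᵢ| = 0.01 + 0.26 + 0.25 + 0.52 = 1.04
D = 1 − ½ × 1.04 = 1 − 0.520 = 0.4800
D = 0.4800 < 0.8 → No.

No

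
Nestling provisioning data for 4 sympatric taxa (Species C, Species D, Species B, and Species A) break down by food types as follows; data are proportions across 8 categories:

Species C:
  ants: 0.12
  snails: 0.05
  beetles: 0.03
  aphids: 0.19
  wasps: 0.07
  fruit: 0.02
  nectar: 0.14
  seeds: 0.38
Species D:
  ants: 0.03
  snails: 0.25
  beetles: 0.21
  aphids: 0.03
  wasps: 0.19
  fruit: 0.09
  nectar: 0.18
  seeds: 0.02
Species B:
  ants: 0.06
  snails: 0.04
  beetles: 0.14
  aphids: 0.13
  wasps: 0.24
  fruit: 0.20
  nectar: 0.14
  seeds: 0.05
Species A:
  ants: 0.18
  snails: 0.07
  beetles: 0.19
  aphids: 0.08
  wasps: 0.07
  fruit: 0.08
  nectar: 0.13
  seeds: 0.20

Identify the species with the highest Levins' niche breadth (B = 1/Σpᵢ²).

Species A

Σp_Cᵢ² = 0.12² + 0.05² + 0.03² + 0.19² + 0.07² + 0.02² + 0.14² + 0.38² = 0.0144 + 0.0025 + 0.0009 + 0.0361 + 0.0049 + 0.0004 + 0.0196 + 0.1444 = 0.2232
B_C = 1 / 0.2232 = 4.4803
Σp_Dᵢ² = 0.03² + 0.25² + 0.21² + 0.03² + 0.19² + 0.09² + 0.18² + 0.02² = 0.0009 + 0.0625 + 0.0441 + 0.0009 + 0.0361 + 0.0081 + 0.0324 + 0.0004 = 0.1854
B_D = 1 / 0.1854 = 5.3937
Σp_Bᵢ² = 0.06² + 0.04² + 0.14² + 0.13² + 0.24² + 0.20² + 0.14² + 0.05² = 0.0036 + 0.0016 + 0.0196 + 0.0169 + 0.0576 + 0.0400 + 0.0196 + 0.0025 = 0.1614
B_B = 1 / 0.1614 = 6.1958
Σp_Aᵢ² = 0.18² + 0.07² + 0.19² + 0.08² + 0.07² + 0.08² + 0.13² + 0.20² = 0.0324 + 0.0049 + 0.0361 + 0.0064 + 0.0049 + 0.0064 + 0.0169 + 0.0400 = 0.1480
B_A = 1 / 0.1480 = 6.7568
Highest B → broadest niche (most generalist): Species A (B = 6.76).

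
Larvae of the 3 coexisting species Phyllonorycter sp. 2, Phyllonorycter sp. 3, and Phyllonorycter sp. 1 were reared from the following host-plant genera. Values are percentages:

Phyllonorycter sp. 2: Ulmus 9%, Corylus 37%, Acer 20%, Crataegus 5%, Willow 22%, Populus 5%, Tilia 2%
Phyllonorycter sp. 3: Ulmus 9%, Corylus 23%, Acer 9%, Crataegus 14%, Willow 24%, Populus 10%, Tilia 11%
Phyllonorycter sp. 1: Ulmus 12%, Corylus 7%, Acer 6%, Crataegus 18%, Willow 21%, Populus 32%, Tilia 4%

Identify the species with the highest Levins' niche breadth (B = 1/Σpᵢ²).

Phyllonorycter sp. 3

Convert percentages to proportions (divide by 100).
Σp_2ᵢ² = 0.09² + 0.37² + 0.20² + 0.05² + 0.22² + 0.05² + 0.02² = 0.0081 + 0.1369 + 0.0400 + 0.0025 + 0.0484 + 0.0025 + 0.0004 = 0.2388
B_2 = 1 / 0.2388 = 4.1876
Σp_3ᵢ² = 0.09² + 0.23² + 0.09² + 0.14² + 0.24² + 0.10² + 0.11² = 0.0081 + 0.0529 + 0.0081 + 0.0196 + 0.0576 + 0.0100 + 0.0121 = 0.1684
B_3 = 1 / 0.1684 = 5.9382
Σp_1ᵢ² = 0.12² + 0.07² + 0.06² + 0.18² + 0.21² + 0.32² + 0.04² = 0.0144 + 0.0049 + 0.0036 + 0.0324 + 0.0441 + 0.1024 + 0.0016 = 0.2034
B_1 = 1 / 0.2034 = 4.9164
Highest B → broadest niche (most generalist): Phyllonorycter sp. 3 (B = 5.94).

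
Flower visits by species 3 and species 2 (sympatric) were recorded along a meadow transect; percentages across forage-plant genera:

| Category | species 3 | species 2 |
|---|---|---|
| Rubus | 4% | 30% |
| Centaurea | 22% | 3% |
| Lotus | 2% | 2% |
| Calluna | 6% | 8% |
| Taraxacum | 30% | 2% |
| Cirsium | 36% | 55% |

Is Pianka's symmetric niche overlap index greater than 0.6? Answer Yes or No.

Convert percentages to proportions (divide by 100).
Σ p₁ᵢp₂ᵢ = 0.0120 + 0.0066 + 0.0004 + 0.0048 + 0.0060 + 0.1980 = 0.2278
Σp_1ᵢ² = 0.04² + 0.22² + 0.02² + 0.06² + 0.30² + 0.36² = 0.0016 + 0.0484 + 0.0004 + 0.0036 + 0.0900 + 0.1296 = 0.2736
Σp_2ᵢ² = 0.30² + 0.03² + 0.02² + 0.08² + 0.02² + 0.55² = 0.0900 + 0.0009 + 0.0004 + 0.0064 + 0.0004 + 0.3025 = 0.4006
O = 0.2278 / √(0.2736 × 0.4006) = 0.2278 / 0.33107 = 0.6881
O = 0.6881 > 0.6 → Yes.

Yes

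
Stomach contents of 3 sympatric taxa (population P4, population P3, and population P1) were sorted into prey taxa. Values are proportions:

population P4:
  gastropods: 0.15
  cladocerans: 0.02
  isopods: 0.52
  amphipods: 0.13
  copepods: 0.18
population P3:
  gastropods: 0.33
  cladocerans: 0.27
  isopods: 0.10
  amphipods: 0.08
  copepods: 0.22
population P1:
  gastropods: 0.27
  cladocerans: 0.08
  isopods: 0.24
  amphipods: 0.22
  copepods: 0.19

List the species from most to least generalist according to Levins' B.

Σp_P4ᵢ² = 0.15² + 0.02² + 0.52² + 0.13² + 0.18² = 0.0225 + 0.0004 + 0.2704 + 0.0169 + 0.0324 = 0.3426
B_P4 = 1 / 0.3426 = 2.9189
Σp_P3ᵢ² = 0.33² + 0.27² + 0.10² + 0.08² + 0.22² = 0.1089 + 0.0729 + 0.0100 + 0.0064 + 0.0484 = 0.2466
B_P3 = 1 / 0.2466 = 4.0552
Σp_P1ᵢ² = 0.27² + 0.08² + 0.24² + 0.22² + 0.19² = 0.0729 + 0.0064 + 0.0576 + 0.0484 + 0.0361 = 0.2214
B_P1 = 1 / 0.2214 = 4.5167
Ranking by B (broadest → narrowest): population P1 (4.52) > population P3 (4.06) > population P4 (2.92)

population P1 > population P3 > population P4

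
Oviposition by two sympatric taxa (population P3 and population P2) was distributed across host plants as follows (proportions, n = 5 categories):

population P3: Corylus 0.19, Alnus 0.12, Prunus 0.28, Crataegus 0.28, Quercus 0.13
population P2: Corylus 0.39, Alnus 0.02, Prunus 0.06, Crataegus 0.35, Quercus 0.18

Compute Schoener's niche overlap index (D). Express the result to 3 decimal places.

Σ|p₁ᵢ − p₂ᵢ| = 0.20 + 0.10 + 0.22 + 0.07 + 0.05 = 0.64
D = 1 − ½ × 0.64 = 1 − 0.320 = 0.68000

0.680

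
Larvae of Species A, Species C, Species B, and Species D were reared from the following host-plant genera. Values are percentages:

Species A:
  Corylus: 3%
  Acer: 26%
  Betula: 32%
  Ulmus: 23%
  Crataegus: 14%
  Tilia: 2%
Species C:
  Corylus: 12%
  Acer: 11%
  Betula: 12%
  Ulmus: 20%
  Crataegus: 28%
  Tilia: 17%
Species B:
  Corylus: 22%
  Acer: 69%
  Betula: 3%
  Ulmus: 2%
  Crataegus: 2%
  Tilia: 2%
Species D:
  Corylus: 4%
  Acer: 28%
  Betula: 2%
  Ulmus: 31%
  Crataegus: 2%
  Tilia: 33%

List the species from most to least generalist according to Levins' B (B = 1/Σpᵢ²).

Species C > Species A > Species D > Species B

Convert percentages to proportions (divide by 100).
Σp_Aᵢ² = 0.03² + 0.26² + 0.32² + 0.23² + 0.14² + 0.02² = 0.0009 + 0.0676 + 0.1024 + 0.0529 + 0.0196 + 0.0004 = 0.2438
B_A = 1 / 0.2438 = 4.1017
Σp_Cᵢ² = 0.12² + 0.11² + 0.12² + 0.20² + 0.28² + 0.17² = 0.0144 + 0.0121 + 0.0144 + 0.0400 + 0.0784 + 0.0289 = 0.1882
B_C = 1 / 0.1882 = 5.3135
Σp_Bᵢ² = 0.22² + 0.69² + 0.03² + 0.02² + 0.02² + 0.02² = 0.0484 + 0.4761 + 0.0009 + 0.0004 + 0.0004 + 0.0004 = 0.5266
B_B = 1 / 0.5266 = 1.8990
Σp_Dᵢ² = 0.04² + 0.28² + 0.02² + 0.31² + 0.02² + 0.33² = 0.0016 + 0.0784 + 0.0004 + 0.0961 + 0.0004 + 0.1089 = 0.2858
B_D = 1 / 0.2858 = 3.4990
Ranking by B (broadest → narrowest): Species C (5.31) > Species A (4.10) > Species D (3.50) > Species B (1.90)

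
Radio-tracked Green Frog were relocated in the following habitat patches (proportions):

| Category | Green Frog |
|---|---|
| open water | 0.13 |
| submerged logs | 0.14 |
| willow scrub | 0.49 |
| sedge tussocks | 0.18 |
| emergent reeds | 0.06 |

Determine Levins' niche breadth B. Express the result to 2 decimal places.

3.20

Σpᵢ² = 0.13² + 0.14² + 0.49² + 0.18² + 0.06² = 0.0169 + 0.0196 + 0.2401 + 0.0324 + 0.0036 = 0.3126
B = 1 / 0.3126 = 3.1990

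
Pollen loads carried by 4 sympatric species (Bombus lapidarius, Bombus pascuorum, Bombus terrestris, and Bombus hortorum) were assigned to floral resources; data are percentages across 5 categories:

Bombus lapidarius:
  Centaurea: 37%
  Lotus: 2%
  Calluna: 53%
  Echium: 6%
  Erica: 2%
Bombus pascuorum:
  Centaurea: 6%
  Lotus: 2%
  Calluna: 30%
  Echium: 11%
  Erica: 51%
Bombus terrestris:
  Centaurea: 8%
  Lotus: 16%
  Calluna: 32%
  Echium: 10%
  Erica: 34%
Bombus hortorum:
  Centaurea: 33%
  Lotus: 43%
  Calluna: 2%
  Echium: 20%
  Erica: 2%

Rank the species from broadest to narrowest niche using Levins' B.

Bombus terrestris > Bombus hortorum > Bombus pascuorum > Bombus lapidarius

Convert percentages to proportions (divide by 100).
Σp_lapiᵢ² = 0.37² + 0.02² + 0.53² + 0.06² + 0.02² = 0.1369 + 0.0004 + 0.2809 + 0.0036 + 0.0004 = 0.4222
B_lapi = 1 / 0.4222 = 2.3685
Σp_pascᵢ² = 0.06² + 0.02² + 0.30² + 0.11² + 0.51² = 0.0036 + 0.0004 + 0.0900 + 0.0121 + 0.2601 = 0.3662
B_pasc = 1 / 0.3662 = 2.7307
Σp_terrᵢ² = 0.08² + 0.16² + 0.32² + 0.10² + 0.34² = 0.0064 + 0.0256 + 0.1024 + 0.0100 + 0.1156 = 0.2600
B_terr = 1 / 0.2600 = 3.8462
Σp_hortᵢ² = 0.33² + 0.43² + 0.02² + 0.20² + 0.02² = 0.1089 + 0.1849 + 0.0004 + 0.0400 + 0.0004 = 0.3346
B_hort = 1 / 0.3346 = 2.9886
Ranking by B (broadest → narrowest): Bombus terrestris (3.85) > Bombus hortorum (2.99) > Bombus pascuorum (2.73) > Bombus lapidarius (2.37)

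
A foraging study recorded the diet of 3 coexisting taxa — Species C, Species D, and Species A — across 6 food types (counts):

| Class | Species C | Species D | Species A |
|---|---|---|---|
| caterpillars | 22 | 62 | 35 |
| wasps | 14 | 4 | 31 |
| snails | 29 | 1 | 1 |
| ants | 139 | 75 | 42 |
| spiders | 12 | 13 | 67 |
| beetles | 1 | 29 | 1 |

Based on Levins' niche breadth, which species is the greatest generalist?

Species A

Proportions for Species C (n=217): 22/217=0.1014, 14/217=0.0645, 29/217=0.1336, 139/217=0.6406, 12/217=0.0553, 1/217=0.0046
Proportions for Species D (n=184): 62/184=0.3370, 4/184=0.0217, 1/184=0.0054, 75/184=0.4076, 13/184=0.0707, 29/184=0.1576
Proportions for Species A (n=177): 35/177=0.1977, 31/177=0.1751, 1/177=0.0056, 42/177=0.2373, 67/177=0.3785, 1/177=0.0056
Σp_Cᵢ² = 0.1014² + 0.0645² + 0.1336² + 0.6406² + 0.0553² + 0.0046² = 0.010282 + 0.004160 + 0.017849 + 0.410368 + 0.003058 + 0.000021 = 0.445738
B_C = 1 / 0.445738 = 2.2435
Σp_Dᵢ² = 0.3370² + 0.0217² + 0.0054² + 0.4076² + 0.0707² + 0.1576² = 0.113569 + 0.000471 + 0.000029 + 0.166138 + 0.004998 + 0.024838 = 0.310043
B_D = 1 / 0.310043 = 3.2254
Σp_Aᵢ² = 0.1977² + 0.1751² + 0.0056² + 0.2373² + 0.3785² + 0.0056² = 0.039085 + 0.030660 + 0.000031 + 0.056311 + 0.143262 + 0.000031 = 0.269380
B_A = 1 / 0.269380 = 3.7122
Highest B → broadest niche (most generalist): Species A (B = 3.71).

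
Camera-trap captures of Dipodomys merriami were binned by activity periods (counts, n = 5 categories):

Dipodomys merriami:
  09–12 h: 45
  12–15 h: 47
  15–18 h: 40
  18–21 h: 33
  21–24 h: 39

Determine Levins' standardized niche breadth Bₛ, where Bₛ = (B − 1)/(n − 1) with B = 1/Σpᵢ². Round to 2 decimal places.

0.98

Proportions for Dipodomys merriami (n=204): 45/204=0.2206, 47/204=0.2304, 40/204=0.1961, 33/204=0.1618, 39/204=0.1912
Σpᵢ² = 0.2206² + 0.2304² + 0.1961² + 0.1618² + 0.1912² = 0.048664 + 0.053084 + 0.038455 + 0.026179 + 0.036557 = 0.202939
B = 1 / 0.202939 = 4.9276
Bₛ = (B − 1)/(n − 1) = (4.9276 − 1)/(5 − 1) = 3.9276/4 = 0.9819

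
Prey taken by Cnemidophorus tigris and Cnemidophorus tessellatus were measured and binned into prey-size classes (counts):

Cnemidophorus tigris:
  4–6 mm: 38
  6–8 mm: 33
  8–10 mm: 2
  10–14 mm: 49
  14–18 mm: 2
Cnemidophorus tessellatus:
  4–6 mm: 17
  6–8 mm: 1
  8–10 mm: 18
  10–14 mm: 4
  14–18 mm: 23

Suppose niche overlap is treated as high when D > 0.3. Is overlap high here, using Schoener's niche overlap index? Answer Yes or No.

Proportions for Cnemidophorus tigris (n=124): 38/124=0.3065, 33/124=0.2661, 2/124=0.0161, 49/124=0.3952, 2/124=0.0161
Proportions for Cnemidophorus tessellatus (n=63): 17/63=0.2698, 1/63=0.0159, 18/63=0.2857, 4/63=0.0635, 23/63=0.3651
Σ|p₁ᵢ − p₂ᵢ| = 0.0367 + 0.2502 + 0.2696 + 0.3317 + 0.3490 = 1.2372
D = 1 − ½ × 1.2372 = 1 − 0.61860 = 0.38140
D = 0.38140 > 0.3 → Yes.

Yes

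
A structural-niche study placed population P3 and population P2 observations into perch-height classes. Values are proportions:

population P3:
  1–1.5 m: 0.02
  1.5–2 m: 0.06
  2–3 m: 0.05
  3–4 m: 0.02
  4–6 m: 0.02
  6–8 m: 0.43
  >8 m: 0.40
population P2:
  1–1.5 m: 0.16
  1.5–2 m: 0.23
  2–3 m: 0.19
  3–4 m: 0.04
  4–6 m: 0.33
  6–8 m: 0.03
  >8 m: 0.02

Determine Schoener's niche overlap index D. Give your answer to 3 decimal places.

Σ|p₁ᵢ − p₂ᵢ| = 0.14 + 0.17 + 0.14 + 0.02 + 0.31 + 0.40 + 0.38 = 1.56
D = 1 − ½ × 1.56 = 1 − 0.780 = 0.22000

0.220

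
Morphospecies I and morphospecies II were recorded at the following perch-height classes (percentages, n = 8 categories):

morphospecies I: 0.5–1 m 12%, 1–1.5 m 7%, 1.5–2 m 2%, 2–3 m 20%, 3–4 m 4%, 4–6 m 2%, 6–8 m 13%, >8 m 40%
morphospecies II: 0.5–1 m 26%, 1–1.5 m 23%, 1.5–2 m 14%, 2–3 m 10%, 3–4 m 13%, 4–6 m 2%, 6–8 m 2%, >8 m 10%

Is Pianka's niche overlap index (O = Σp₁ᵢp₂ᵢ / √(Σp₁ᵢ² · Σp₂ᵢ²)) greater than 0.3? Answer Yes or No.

Convert percentages to proportions (divide by 100).
Σ p₁ᵢp₂ᵢ = 0.0312 + 0.0161 + 0.0028 + 0.0200 + 0.0052 + 0.0004 + 0.0026 + 0.0400 = 0.1183
Σp_1ᵢ² = 0.12² + 0.07² + 0.02² + 0.20² + 0.04² + 0.02² + 0.13² + 0.40² = 0.0144 + 0.0049 + 0.0004 + 0.0400 + 0.0016 + 0.0004 + 0.0169 + 0.1600 = 0.2386
Σp_2ᵢ² = 0.26² + 0.23² + 0.14² + 0.10² + 0.13² + 0.02² + 0.02² + 0.10² = 0.0676 + 0.0529 + 0.0196 + 0.0100 + 0.0169 + 0.0004 + 0.0004 + 0.0100 = 0.1778
O = 0.1183 / √(0.2386 × 0.1778) = 0.1183 / 0.20597 = 0.5744
O = 0.5744 > 0.3 → Yes.

Yes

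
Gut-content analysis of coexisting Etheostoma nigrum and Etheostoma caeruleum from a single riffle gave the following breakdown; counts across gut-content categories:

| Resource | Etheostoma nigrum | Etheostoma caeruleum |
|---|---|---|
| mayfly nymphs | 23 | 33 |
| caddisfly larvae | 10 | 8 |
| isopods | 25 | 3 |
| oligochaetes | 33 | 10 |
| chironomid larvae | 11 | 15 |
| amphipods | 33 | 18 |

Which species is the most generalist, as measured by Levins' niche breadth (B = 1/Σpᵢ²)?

Proportions for Etheostoma nigrum (n=135): 23/135=0.1704, 10/135=0.0741, 25/135=0.1852, 33/135=0.2444, 11/135=0.0815, 33/135=0.2444
Proportions for Etheostoma caeruleum (n=87): 33/87=0.3793, 8/87=0.0920, 3/87=0.0345, 10/87=0.1149, 15/87=0.1724, 18/87=0.2069
Σp_nigrᵢ² = 0.1704² + 0.0741² + 0.1852² + 0.2444² + 0.0815² + 0.2444² = 0.029036 + 0.005491 + 0.034299 + 0.059731 + 0.006642 + 0.059731 = 0.194930
B_nigr = 1 / 0.194930 = 5.1300
Σp_caerᵢ² = 0.3793² + 0.0920² + 0.0345² + 0.1149² + 0.1724² + 0.2069² = 0.143868 + 0.008464 + 0.001190 + 0.013202 + 0.029722 + 0.042808 = 0.239254
B_caer = 1 / 0.239254 = 4.1797
Highest B → broadest niche (most generalist): Etheostoma nigrum (B = 5.13).

Etheostoma nigrum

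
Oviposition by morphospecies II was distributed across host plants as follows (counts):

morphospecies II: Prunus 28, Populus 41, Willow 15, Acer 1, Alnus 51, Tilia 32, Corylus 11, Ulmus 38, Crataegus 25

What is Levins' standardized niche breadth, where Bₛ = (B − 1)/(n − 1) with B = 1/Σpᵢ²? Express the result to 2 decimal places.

0.74

Proportions for morphospecies II (n=242): 28/242=0.1157, 41/242=0.1694, 15/242=0.0620, 1/242=0.0041, 51/242=0.2107, 32/242=0.1322, 11/242=0.0455, 38/242=0.1570, 25/242=0.1033
Σpᵢ² = 0.1157² + 0.1694² + 0.0620² + 0.0041² + 0.2107² + 0.1322² + 0.0455² + 0.1570² + 0.1033² = 0.013386 + 0.028696 + 0.003844 + 0.000017 + 0.044394 + 0.017477 + 0.002070 + 0.024649 + 0.010671 = 0.145204
B = 1 / 0.145204 = 6.8869
Bₛ = (B − 1)/(n − 1) = (6.8869 − 1)/(9 − 1) = 5.8869/8 = 0.7359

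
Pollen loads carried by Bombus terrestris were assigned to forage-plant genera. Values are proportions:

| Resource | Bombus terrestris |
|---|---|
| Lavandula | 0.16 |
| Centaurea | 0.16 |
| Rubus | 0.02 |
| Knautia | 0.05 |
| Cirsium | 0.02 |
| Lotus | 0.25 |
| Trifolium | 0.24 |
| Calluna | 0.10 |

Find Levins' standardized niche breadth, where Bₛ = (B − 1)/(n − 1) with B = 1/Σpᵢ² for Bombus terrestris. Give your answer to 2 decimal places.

0.63

Σpᵢ² = 0.16² + 0.16² + 0.02² + 0.05² + 0.02² + 0.25² + 0.24² + 0.10² = 0.0256 + 0.0256 + 0.0004 + 0.0025 + 0.0004 + 0.0625 + 0.0576 + 0.0100 = 0.1846
B = 1 / 0.1846 = 5.4171
Bₛ = (B − 1)/(n − 1) = (5.4171 − 1)/(8 − 1) = 4.4171/7 = 0.6310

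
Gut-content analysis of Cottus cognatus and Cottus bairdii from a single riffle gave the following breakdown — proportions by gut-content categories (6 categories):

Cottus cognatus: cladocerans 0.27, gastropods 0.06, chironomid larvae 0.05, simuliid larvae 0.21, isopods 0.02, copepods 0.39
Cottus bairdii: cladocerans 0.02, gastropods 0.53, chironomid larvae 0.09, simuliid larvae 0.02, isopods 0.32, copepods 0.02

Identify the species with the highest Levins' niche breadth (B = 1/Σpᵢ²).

Σp_cognᵢ² = 0.27² + 0.06² + 0.05² + 0.21² + 0.02² + 0.39² = 0.0729 + 0.0036 + 0.0025 + 0.0441 + 0.0004 + 0.1521 = 0.2756
B_cogn = 1 / 0.2756 = 3.6284
Σp_bairᵢ² = 0.02² + 0.53² + 0.09² + 0.02² + 0.32² + 0.02² = 0.0004 + 0.2809 + 0.0081 + 0.0004 + 0.1024 + 0.0004 = 0.3926
B_bair = 1 / 0.3926 = 2.5471
Highest B → broadest niche (most generalist): Cottus cognatus (B = 3.63).

Cottus cognatus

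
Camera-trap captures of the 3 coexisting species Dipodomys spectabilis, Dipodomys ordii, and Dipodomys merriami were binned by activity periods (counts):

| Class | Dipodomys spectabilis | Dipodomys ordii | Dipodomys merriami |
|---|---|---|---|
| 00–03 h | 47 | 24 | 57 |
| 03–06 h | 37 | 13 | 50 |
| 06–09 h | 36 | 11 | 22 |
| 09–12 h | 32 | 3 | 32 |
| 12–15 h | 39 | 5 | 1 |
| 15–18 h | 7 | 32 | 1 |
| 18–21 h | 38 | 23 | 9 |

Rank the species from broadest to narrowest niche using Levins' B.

Dipodomys spectabilis > Dipodomys ordii > Dipodomys merriami

Proportions for Dipodomys spectabilis (n=236): 47/236=0.1992, 37/236=0.1568, 36/236=0.1525, 32/236=0.1356, 39/236=0.1653, 7/236=0.0297, 38/236=0.1610
Proportions for Dipodomys ordii (n=111): 24/111=0.2162, 13/111=0.1171, 11/111=0.0991, 3/111=0.0270, 5/111=0.0450, 32/111=0.2883, 23/111=0.2072
Proportions for Dipodomys merriami (n=172): 57/172=0.3314, 50/172=0.2907, 22/172=0.1279, 32/172=0.1860, 1/172=0.0058, 1/172=0.0058, 9/172=0.0523
Σp_specᵢ² = 0.1992² + 0.1568² + 0.1525² + 0.1356² + 0.1653² + 0.0297² + 0.1610² = 0.039681 + 0.024586 + 0.023256 + 0.018387 + 0.027324 + 0.000882 + 0.025921 = 0.160037
B_spec = 1 / 0.160037 = 6.2486
Σp_ordiᵢ² = 0.2162² + 0.1171² + 0.0991² + 0.0270² + 0.0450² + 0.2883² + 0.2072² = 0.046742 + 0.013712 + 0.009821 + 0.000729 + 0.002025 + 0.083117 + 0.042932 = 0.199078
B_ordi = 1 / 0.199078 = 5.0232
Σp_merrᵢ² = 0.3314² + 0.2907² + 0.1279² + 0.1860² + 0.0058² + 0.0058² + 0.0523² = 0.109826 + 0.084506 + 0.016358 + 0.034596 + 0.000034 + 0.000034 + 0.002735 = 0.248089
B_merr = 1 / 0.248089 = 4.0308
Ranking by B (broadest → narrowest): Dipodomys spectabilis (6.25) > Dipodomys ordii (5.02) > Dipodomys merriami (4.03)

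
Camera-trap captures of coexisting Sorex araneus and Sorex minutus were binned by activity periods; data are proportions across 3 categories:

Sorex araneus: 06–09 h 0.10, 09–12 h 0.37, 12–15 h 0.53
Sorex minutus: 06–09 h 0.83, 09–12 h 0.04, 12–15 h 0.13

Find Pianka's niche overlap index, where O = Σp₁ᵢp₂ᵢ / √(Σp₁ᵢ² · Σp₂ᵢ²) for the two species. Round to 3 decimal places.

Σ p₁ᵢp₂ᵢ = 0.0830 + 0.0148 + 0.0689 = 0.1667
Σp_1ᵢ² = 0.10² + 0.37² + 0.53² = 0.0100 + 0.1369 + 0.2809 = 0.4278
Σp_2ᵢ² = 0.83² + 0.04² + 0.13² = 0.6889 + 0.0016 + 0.0169 = 0.7074
O = 0.1667 / √(0.4278 × 0.7074) = 0.1667 / 0.550114 = 0.30303

0.303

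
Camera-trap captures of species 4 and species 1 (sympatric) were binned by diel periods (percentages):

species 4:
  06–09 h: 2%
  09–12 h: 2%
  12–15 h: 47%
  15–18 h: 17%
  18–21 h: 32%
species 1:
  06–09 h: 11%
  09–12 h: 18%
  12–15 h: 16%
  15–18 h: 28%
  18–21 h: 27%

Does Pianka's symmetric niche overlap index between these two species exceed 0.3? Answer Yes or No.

Yes

Convert percentages to proportions (divide by 100).
Σ p₁ᵢp₂ᵢ = 0.0022 + 0.0036 + 0.0752 + 0.0476 + 0.0864 = 0.2150
Σp_1ᵢ² = 0.02² + 0.02² + 0.47² + 0.17² + 0.32² = 0.0004 + 0.0004 + 0.2209 + 0.0289 + 0.1024 = 0.3530
Σp_2ᵢ² = 0.11² + 0.18² + 0.16² + 0.28² + 0.27² = 0.0121 + 0.0324 + 0.0256 + 0.0784 + 0.0729 = 0.2214
O = 0.2150 / √(0.3530 × 0.2214) = 0.2150 / 0.27956 = 0.7691
O = 0.7691 > 0.3 → Yes.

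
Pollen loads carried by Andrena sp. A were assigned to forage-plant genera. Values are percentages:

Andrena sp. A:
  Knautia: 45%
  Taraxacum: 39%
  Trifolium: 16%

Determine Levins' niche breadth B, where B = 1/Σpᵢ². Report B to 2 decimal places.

2.63

Convert percentages to proportions (divide by 100).
Σpᵢ² = 0.45² + 0.39² + 0.16² = 0.2025 + 0.1521 + 0.0256 = 0.3802
B = 1 / 0.3802 = 2.6302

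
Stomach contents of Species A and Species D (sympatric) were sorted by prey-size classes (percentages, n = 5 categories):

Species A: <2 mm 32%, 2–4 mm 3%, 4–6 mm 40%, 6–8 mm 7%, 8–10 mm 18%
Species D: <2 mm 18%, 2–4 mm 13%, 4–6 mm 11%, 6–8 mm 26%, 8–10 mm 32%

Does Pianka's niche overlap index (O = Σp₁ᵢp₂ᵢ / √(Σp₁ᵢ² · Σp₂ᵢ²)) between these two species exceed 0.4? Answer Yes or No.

Yes

Convert percentages to proportions (divide by 100).
Σ p₁ᵢp₂ᵢ = 0.0576 + 0.0039 + 0.0440 + 0.0182 + 0.0576 = 0.1813
Σp_1ᵢ² = 0.32² + 0.03² + 0.40² + 0.07² + 0.18² = 0.1024 + 0.0009 + 0.1600 + 0.0049 + 0.0324 = 0.3006
Σp_2ᵢ² = 0.18² + 0.13² + 0.11² + 0.26² + 0.32² = 0.0324 + 0.0169 + 0.0121 + 0.0676 + 0.1024 = 0.2314
O = 0.1813 / √(0.3006 × 0.2314) = 0.1813 / 0.26374 = 0.6874
O = 0.6874 > 0.4 → Yes.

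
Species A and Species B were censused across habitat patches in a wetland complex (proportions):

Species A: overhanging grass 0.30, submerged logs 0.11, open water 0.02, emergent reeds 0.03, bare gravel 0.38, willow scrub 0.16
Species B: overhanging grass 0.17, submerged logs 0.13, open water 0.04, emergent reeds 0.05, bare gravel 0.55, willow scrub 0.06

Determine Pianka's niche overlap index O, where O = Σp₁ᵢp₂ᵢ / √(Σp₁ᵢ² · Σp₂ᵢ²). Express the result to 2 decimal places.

0.92

Σ p₁ᵢp₂ᵢ = 0.0510 + 0.0143 + 0.0008 + 0.0015 + 0.2090 + 0.0096 = 0.2862
Σp_1ᵢ² = 0.30² + 0.11² + 0.02² + 0.03² + 0.38² + 0.16² = 0.0900 + 0.0121 + 0.0004 + 0.0009 + 0.1444 + 0.0256 = 0.2734
Σp_2ᵢ² = 0.17² + 0.13² + 0.04² + 0.05² + 0.55² + 0.06² = 0.0289 + 0.0169 + 0.0016 + 0.0025 + 0.3025 + 0.0036 = 0.3560
O = 0.2862 / √(0.2734 × 0.3560) = 0.2862 / 0.31198 = 0.9174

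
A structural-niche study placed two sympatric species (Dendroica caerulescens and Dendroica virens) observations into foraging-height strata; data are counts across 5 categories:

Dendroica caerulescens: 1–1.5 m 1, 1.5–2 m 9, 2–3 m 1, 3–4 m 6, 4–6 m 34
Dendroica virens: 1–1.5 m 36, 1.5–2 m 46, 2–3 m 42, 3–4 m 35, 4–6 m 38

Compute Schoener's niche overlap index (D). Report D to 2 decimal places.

Proportions for Dendroica caerulescens (n=51): 1/51=0.0196, 9/51=0.1765, 1/51=0.0196, 6/51=0.1176, 34/51=0.6667
Proportions for Dendroica virens (n=197): 36/197=0.1827, 46/197=0.2335, 42/197=0.2132, 35/197=0.1777, 38/197=0.1929
Σ|p₁ᵢ − p₂ᵢ| = 0.1631 + 0.0570 + 0.1936 + 0.0601 + 0.4738 = 0.9476
D = 1 − ½ × 0.9476 = 1 − 0.47380 = 0.52620

0.53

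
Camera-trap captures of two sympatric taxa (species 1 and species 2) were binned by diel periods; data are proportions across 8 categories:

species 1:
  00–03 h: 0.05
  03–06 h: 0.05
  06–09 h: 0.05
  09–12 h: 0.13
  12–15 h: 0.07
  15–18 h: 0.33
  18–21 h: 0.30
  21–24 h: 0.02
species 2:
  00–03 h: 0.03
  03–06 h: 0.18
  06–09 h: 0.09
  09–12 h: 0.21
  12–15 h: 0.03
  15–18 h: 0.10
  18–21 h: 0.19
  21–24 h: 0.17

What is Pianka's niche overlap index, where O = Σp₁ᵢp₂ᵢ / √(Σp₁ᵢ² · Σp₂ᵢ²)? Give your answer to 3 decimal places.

Σ p₁ᵢp₂ᵢ = 0.0015 + 0.0090 + 0.0045 + 0.0273 + 0.0021 + 0.0330 + 0.0570 + 0.0034 = 0.1378
Σp_1ᵢ² = 0.05² + 0.05² + 0.05² + 0.13² + 0.07² + 0.33² + 0.30² + 0.02² = 0.0025 + 0.0025 + 0.0025 + 0.0169 + 0.0049 + 0.1089 + 0.0900 + 0.0004 = 0.2286
Σp_2ᵢ² = 0.03² + 0.18² + 0.09² + 0.21² + 0.03² + 0.10² + 0.19² + 0.17² = 0.0009 + 0.0324 + 0.0081 + 0.0441 + 0.0009 + 0.0100 + 0.0361 + 0.0289 = 0.1614
O = 0.1378 / √(0.2286 × 0.1614) = 0.1378 / 0.192083 = 0.71740

0.717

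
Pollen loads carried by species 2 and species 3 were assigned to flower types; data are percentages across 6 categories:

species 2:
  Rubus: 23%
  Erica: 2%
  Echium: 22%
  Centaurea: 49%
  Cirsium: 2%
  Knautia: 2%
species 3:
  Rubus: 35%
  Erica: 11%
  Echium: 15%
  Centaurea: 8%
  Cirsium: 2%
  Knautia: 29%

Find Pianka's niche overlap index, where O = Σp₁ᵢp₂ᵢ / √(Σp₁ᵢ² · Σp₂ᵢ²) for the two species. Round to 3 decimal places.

Convert percentages to proportions (divide by 100).
Σ p₁ᵢp₂ᵢ = 0.0805 + 0.0022 + 0.0330 + 0.0392 + 0.0004 + 0.0058 = 0.1611
Σp_1ᵢ² = 0.23² + 0.02² + 0.22² + 0.49² + 0.02² + 0.02² = 0.0529 + 0.0004 + 0.0484 + 0.2401 + 0.0004 + 0.0004 = 0.3426
Σp_2ᵢ² = 0.35² + 0.11² + 0.15² + 0.08² + 0.02² + 0.29² = 0.1225 + 0.0121 + 0.0225 + 0.0064 + 0.0004 + 0.0841 = 0.2480
O = 0.1611 / √(0.3426 × 0.2480) = 0.1611 / 0.291487 = 0.55268

0.553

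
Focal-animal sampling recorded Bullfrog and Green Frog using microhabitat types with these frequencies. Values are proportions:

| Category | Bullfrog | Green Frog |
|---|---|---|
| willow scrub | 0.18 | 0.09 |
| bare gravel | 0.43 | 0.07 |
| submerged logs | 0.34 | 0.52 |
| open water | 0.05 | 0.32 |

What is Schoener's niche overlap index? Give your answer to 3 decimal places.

Σ|p₁ᵢ − p₂ᵢ| = 0.09 + 0.36 + 0.18 + 0.27 = 0.90
D = 1 − ½ × 0.90 = 1 − 0.450 = 0.55000

0.550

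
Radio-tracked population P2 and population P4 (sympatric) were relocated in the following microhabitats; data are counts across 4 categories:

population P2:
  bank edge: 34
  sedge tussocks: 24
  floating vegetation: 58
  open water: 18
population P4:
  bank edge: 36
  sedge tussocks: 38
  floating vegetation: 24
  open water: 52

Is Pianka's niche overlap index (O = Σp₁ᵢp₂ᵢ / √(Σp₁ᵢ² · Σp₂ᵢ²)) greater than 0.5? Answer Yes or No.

Yes

Proportions for population P2 (n=134): 34/134=0.2537, 24/134=0.1791, 58/134=0.4328, 18/134=0.1343
Proportions for population P4 (n=150): 36/150=0.2400, 38/150=0.2533, 24/150=0.1600, 52/150=0.3467
Σ p₁ᵢp₂ᵢ = 0.060888 + 0.045366 + 0.069248 + 0.046562 = 0.222064
Σp_1ᵢ² = 0.2537² + 0.1791² + 0.4328² + 0.1343² = 0.064364 + 0.032077 + 0.187316 + 0.018036 = 0.301793
Σp_2ᵢ² = 0.2400² + 0.2533² + 0.1600² + 0.3467² = 0.057600 + 0.064161 + 0.025600 + 0.120201 = 0.267562
O = 0.222064 / √(0.301793 × 0.267562) = 0.222064 / 0.2841625 = 0.7815
O = 0.7815 > 0.5 → Yes.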